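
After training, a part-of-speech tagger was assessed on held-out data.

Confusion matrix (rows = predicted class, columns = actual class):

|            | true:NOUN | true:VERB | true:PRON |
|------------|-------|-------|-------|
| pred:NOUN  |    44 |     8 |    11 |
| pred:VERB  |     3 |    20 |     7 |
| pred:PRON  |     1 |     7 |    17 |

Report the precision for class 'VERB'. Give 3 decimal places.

0.667

Take TP from the diagonal, FP from the rest of the 'VERB' prediction marginal, FN from the rest of the 'VERB' actual marginal.
precision = TP/(TP+FP).
VERB: TP=20, FP=3+7=10 → 20/30 = 0.6667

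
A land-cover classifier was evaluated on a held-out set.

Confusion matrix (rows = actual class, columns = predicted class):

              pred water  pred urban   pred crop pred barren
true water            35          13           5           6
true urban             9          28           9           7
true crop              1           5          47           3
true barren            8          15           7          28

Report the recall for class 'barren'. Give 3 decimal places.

0.483

Take TP from the diagonal, FP from the rest of the 'barren' prediction marginal, FN from the rest of the 'barren' actual marginal.
recall = TP/(TP+FN).
barren: TP=28, FN=8+15+7=30 → 28/58 = 0.4828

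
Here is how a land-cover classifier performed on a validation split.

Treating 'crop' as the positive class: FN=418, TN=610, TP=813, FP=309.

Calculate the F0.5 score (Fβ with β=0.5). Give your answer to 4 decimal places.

0.7108

Fβ = (1+β²)·TP / ((1+β²)·TP + β²·FN + FP), with β²=1/4
= 1.25·813 / (1.25·813 + 0.25·418 + 309) = 0.7108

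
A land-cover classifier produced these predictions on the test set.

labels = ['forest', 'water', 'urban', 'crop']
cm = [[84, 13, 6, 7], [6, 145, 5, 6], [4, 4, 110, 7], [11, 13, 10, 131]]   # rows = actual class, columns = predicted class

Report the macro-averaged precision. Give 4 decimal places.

0.8340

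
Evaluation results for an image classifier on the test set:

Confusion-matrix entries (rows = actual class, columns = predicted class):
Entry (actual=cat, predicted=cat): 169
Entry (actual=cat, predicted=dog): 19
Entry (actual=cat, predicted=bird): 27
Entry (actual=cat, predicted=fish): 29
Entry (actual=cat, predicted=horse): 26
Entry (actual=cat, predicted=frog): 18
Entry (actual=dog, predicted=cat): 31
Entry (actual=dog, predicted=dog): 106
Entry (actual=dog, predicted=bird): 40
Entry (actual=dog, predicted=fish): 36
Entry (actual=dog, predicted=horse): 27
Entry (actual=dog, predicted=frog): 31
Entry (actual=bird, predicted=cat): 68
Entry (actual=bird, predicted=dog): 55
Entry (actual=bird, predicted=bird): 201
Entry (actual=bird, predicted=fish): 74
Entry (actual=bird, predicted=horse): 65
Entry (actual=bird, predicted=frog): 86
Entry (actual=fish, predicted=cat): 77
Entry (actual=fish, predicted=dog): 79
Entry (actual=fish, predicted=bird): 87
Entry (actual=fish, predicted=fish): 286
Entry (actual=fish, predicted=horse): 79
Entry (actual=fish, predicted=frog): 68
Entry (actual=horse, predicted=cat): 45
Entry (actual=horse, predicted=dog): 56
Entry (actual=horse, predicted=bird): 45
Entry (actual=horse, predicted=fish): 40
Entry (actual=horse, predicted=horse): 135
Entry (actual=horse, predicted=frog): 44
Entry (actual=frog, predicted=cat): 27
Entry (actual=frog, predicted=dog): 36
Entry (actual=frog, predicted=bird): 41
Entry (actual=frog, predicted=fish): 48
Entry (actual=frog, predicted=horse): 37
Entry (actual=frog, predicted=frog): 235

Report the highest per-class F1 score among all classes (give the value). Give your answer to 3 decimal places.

Per-class F1 score (2·TP/(2·TP+FP+FN)):
  cat: TP=169, FP=31+68+77+45+27=248, FN=19+27+29+26+18=119 → 338/705 = 0.4794
  dog: TP=106, FP=19+55+79+56+36=245, FN=31+40+36+27+31=165 → 212/622 = 0.3408
  bird: TP=201, FP=27+40+87+45+41=240, FN=68+55+74+65+86=348 → 402/990 = 0.4061
  fish: TP=286, FP=29+36+74+40+48=227, FN=77+79+87+79+68=390 → 572/1189 = 0.4811
  horse: TP=135, FP=26+27+65+79+37=234, FN=45+56+45+40+44=230 → 270/734 = 0.3678
  frog: TP=235, FP=18+31+86+68+44=247, FN=27+36+41+48+37=189 → 470/906 = 0.5188
Highest is class 'frog' with F1 score = 0.519.

0.519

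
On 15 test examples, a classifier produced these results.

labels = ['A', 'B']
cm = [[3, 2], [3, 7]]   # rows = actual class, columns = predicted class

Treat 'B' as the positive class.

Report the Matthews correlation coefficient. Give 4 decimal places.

0.2887

MCC = (TP·TN − FP·FN) / √((TP+FP)(TP+FN)(TN+FP)(TN+FN))
Numerator = 7·3 − 2·3 = 15
Denominator = √(9·10·5·6) = √2700 = 51.9615
MCC = 15 / 51.9615 = 0.2887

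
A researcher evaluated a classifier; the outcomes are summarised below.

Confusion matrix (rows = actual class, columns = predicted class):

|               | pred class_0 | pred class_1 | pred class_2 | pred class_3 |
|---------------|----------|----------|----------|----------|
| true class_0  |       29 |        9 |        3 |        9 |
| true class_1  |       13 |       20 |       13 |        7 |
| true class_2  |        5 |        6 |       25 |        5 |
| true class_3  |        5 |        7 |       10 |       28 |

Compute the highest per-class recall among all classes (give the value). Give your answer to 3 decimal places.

Per-class recall (TP/(TP+FN)):
  class_0: TP=29, FN=9+3+9=21 → 29/50 = 0.5800
  class_1: TP=20, FN=13+13+7=33 → 20/53 = 0.3774
  class_2: TP=25, FN=5+6+5=16 → 25/41 = 0.6098
  class_3: TP=28, FN=5+7+10=22 → 28/50 = 0.5600
Highest is class 'class_2' with recall = 0.610.

0.610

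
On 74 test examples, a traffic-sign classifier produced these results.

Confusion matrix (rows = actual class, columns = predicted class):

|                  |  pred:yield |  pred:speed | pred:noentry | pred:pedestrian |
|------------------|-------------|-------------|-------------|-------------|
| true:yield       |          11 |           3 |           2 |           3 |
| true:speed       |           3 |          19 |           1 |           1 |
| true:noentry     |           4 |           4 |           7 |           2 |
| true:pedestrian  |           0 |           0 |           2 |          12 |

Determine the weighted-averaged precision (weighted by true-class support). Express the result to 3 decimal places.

0.654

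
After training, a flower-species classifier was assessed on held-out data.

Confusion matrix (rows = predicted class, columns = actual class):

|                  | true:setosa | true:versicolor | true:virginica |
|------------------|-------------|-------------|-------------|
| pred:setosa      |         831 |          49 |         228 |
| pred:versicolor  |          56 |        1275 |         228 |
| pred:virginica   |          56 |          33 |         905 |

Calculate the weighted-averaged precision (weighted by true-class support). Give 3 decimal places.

0.835

Per-class precision (TP/(TP+FP)):
  setosa: TP=831, FP=49+228=277 → 831/1108 = 0.7500
  versicolor: TP=1275, FP=56+228=284 → 1275/1559 = 0.8178
  virginica: TP=905, FP=56+33=89 → 905/994 = 0.9105
Weighted-precision = Σ (supportᵢ/N)·precisionᵢ with N=3661: (943/3661)·0.7500 + (1357/3661)·0.8178 + (1361/3661)·0.9105 = 0.835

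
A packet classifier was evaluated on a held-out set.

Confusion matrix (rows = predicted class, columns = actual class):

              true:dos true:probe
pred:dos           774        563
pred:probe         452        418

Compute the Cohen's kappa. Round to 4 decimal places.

0.0581

Observed agreement pₒ = trace/N = 1192/2207 = 0.54010
Expected agreement pₑ = Σ (rowᵢ·colᵢ)/N² = (1226·1337 + 981·870)/2207² = 0.51174
κ = (pₒ − pₑ)/(1 − pₑ) = (0.54010 − 0.51174)/(1 − 0.51174) = 0.0581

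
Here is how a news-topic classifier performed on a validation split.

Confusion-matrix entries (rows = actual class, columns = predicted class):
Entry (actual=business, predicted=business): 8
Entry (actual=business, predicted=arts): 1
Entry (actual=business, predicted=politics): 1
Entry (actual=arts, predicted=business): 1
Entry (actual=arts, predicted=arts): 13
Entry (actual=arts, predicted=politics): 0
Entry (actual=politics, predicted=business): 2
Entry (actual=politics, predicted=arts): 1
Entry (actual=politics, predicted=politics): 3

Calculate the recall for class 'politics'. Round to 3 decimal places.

0.500

Take TP from the diagonal, FP from the rest of the 'politics' prediction marginal, FN from the rest of the 'politics' actual marginal.
recall = TP/(TP+FN).
politics: TP=3, FN=2+1=3 → 3/6 = 0.5000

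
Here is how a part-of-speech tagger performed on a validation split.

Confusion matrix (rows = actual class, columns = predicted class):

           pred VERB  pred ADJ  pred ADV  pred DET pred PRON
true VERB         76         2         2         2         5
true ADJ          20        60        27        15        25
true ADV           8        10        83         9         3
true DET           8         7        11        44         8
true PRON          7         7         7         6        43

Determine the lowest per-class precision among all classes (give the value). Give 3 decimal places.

0.512

Per-class precision (TP/(TP+FP)):
  VERB: TP=76, FP=20+8+8+7=43 → 76/119 = 0.6387
  ADJ: TP=60, FP=2+10+7+7=26 → 60/86 = 0.6977
  ADV: TP=83, FP=2+27+11+7=47 → 83/130 = 0.6385
  DET: TP=44, FP=2+15+9+6=32 → 44/76 = 0.5789
  PRON: TP=43, FP=5+25+3+8=41 → 43/84 = 0.5119
Lowest is class 'PRON' with precision = 0.512.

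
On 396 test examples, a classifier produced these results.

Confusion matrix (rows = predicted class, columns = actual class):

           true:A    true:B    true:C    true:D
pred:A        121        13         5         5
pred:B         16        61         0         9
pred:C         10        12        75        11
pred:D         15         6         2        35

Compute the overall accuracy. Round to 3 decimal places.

0.737

Accuracy = trace / total = (121+61+75+35=292) / 396 = 292/396 = 0.737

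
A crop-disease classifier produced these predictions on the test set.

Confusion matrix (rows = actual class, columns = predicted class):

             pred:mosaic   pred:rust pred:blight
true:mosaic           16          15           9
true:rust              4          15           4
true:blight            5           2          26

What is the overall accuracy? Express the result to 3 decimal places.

Accuracy = trace / total = (16+15+26=57) / 96 = 57/96 = 0.594

0.594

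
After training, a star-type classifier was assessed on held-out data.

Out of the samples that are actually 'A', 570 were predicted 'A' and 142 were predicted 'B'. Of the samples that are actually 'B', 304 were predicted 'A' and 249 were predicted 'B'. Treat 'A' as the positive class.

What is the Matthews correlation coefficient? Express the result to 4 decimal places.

MCC = (TP·TN − FP·FN) / √((TP+FP)(TP+FN)(TN+FP)(TN+FN))
Numerator = 570·249 − 304·142 = 98762
Denominator = √(874·712·553·391) = √134552978224 = 366814.6374
MCC = 98762 / 366814.6374 = 0.2692

0.2692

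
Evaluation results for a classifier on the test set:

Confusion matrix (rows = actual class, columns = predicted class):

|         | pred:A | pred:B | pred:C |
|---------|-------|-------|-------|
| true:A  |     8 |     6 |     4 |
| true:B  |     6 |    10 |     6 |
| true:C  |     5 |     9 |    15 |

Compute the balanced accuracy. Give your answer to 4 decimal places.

Balanced accuracy = mean of per-class recall.
  A: recall = 8/18 = 0.44444
  B: recall = 10/22 = 0.45455
  C: recall = 15/29 = 0.51724
Mean = (0.44444 + 0.45455 + 0.51724) / 3 = 0.4721

0.4721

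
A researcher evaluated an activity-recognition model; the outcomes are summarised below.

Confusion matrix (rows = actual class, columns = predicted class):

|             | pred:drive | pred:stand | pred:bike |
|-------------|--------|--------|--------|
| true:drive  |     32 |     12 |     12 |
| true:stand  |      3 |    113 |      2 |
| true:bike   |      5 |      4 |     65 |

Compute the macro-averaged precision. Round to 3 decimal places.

Per-class precision (TP/(TP+FP)):
  drive: TP=32, FP=3+5=8 → 32/40 = 0.8000
  stand: TP=113, FP=12+4=16 → 113/129 = 0.8760
  bike: TP=65, FP=12+2=14 → 65/79 = 0.8228
Macro-precision = mean = (0.8000 + 0.8760 + 0.8228) / 3 = 0.833

0.833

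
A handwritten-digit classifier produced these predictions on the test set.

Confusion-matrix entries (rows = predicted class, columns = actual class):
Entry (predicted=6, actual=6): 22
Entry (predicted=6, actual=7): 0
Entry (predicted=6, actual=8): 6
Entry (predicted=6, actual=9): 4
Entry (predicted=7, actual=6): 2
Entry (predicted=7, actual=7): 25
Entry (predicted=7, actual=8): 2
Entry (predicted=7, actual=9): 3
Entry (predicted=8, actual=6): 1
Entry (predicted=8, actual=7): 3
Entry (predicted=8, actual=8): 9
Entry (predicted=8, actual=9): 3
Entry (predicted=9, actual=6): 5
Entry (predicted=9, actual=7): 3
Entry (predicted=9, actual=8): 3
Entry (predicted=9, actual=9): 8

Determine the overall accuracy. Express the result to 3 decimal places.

Accuracy = trace / total = (22+25+9+8=64) / 99 = 64/99 = 0.646

0.646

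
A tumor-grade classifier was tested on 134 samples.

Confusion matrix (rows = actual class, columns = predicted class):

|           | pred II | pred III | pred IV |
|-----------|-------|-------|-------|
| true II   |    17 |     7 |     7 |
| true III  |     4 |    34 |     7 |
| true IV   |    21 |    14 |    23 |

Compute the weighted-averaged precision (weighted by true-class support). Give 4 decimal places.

0.5703

Per-class precision (TP/(TP+FP)):
  II: TP=17, FP=4+21=25 → 17/42 = 0.40476
  III: TP=34, FP=7+14=21 → 34/55 = 0.61818
  IV: TP=23, FP=7+7=14 → 23/37 = 0.62162
Weighted-precision = Σ (supportᵢ/N)·precisionᵢ with N=134: (31/134)·0.40476 + (45/134)·0.61818 + (58/134)·0.62162 = 0.5703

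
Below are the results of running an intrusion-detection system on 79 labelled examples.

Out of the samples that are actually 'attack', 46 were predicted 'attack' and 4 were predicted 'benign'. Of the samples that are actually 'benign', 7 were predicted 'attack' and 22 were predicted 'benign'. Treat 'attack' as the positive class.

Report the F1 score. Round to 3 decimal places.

0.893

Precision = TP/(TP+FP) = 46/53 = 0.8679
Recall = TP/(TP+FN) = 46/50 = 0.9200
F1 = 2·TP/(2·TP+FP+FN) = 92/103 = 0.893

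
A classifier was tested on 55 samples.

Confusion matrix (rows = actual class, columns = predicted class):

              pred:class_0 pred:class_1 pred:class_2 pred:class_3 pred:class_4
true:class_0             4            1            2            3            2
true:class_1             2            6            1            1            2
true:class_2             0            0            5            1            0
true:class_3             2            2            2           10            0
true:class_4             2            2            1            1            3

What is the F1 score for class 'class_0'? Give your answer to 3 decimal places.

0.364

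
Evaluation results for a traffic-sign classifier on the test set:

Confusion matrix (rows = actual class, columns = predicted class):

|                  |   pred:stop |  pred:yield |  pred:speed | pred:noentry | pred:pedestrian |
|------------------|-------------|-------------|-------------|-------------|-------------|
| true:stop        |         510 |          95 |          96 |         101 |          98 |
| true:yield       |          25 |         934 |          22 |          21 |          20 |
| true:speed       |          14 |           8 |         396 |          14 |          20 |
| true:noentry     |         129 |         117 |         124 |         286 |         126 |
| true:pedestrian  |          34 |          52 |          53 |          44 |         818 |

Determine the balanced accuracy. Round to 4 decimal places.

Balanced accuracy = mean of per-class recall.
  stop: recall = 510/900 = 0.56667
  yield: recall = 934/1022 = 0.91389
  speed: recall = 396/452 = 0.87611
  noentry: recall = 286/782 = 0.36573
  pedestrian: recall = 818/1001 = 0.81718
Mean = (0.56667 + 0.91389 + 0.87611 + 0.36573 + 0.81718) / 5 = 0.7079

0.7079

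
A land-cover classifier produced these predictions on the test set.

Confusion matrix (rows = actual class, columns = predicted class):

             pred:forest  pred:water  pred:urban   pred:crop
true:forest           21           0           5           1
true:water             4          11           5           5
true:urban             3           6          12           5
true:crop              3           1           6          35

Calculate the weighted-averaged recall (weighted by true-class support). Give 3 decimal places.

Per-class recall (TP/(TP+FN)):
  forest: TP=21, FN=0+5+1=6 → 21/27 = 0.7778
  water: TP=11, FN=4+5+5=14 → 11/25 = 0.4400
  urban: TP=12, FN=3+6+5=14 → 12/26 = 0.4615
  crop: TP=35, FN=3+1+6=10 → 35/45 = 0.7778
Weighted-recall = Σ (supportᵢ/N)·recallᵢ with N=123: (27/123)·0.7778 + (25/123)·0.4400 + (26/123)·0.4615 + (45/123)·0.7778 = 0.642

0.642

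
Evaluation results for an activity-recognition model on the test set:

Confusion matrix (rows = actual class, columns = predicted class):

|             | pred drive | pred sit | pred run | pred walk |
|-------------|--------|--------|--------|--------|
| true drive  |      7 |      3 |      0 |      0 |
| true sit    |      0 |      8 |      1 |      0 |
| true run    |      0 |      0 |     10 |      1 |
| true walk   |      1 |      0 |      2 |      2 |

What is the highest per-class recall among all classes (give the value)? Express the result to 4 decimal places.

Per-class recall (TP/(TP+FN)):
  drive: TP=7, FN=3+0+0=3 → 7/10 = 0.70000
  sit: TP=8, FN=0+1+0=1 → 8/9 = 0.88889
  run: TP=10, FN=0+0+1=1 → 10/11 = 0.90909
  walk: TP=2, FN=1+0+2=3 → 2/5 = 0.40000
Highest is class 'run' with recall = 0.9091.

0.9091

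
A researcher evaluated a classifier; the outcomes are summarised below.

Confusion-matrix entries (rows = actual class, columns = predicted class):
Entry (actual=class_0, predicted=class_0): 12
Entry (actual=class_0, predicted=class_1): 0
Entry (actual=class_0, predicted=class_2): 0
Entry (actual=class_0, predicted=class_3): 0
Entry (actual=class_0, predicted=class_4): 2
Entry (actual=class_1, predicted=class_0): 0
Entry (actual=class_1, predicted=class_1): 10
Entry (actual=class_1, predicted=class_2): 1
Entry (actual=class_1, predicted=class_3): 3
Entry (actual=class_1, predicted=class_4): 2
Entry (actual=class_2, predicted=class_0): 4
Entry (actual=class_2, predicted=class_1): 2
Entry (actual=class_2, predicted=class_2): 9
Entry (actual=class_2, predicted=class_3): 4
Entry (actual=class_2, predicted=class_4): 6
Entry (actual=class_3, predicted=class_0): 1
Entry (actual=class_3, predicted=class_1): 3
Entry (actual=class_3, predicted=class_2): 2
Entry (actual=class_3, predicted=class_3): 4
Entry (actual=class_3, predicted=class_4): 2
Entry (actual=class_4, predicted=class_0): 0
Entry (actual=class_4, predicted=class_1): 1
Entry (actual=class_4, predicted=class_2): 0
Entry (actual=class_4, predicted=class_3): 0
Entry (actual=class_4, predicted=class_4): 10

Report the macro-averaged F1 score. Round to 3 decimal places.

Per-class F1 score (2·TP/(2·TP+FP+FN)):
  class_0: TP=12, FP=0+4+1+0=5, FN=0+0+0+2=2 → 24/31 = 0.7742
  class_1: TP=10, FP=0+2+3+1=6, FN=0+1+3+2=6 → 20/32 = 0.6250
  class_2: TP=9, FP=0+1+2+0=3, FN=4+2+4+6=16 → 18/37 = 0.4865
  class_3: TP=4, FP=0+3+4+0=7, FN=1+3+2+2=8 → 8/23 = 0.3478
  class_4: TP=10, FP=2+2+6+2=12, FN=0+1+0+0=1 → 20/33 = 0.6061
Macro-F1 score = mean = (0.7742 + 0.6250 + 0.4865 + 0.3478 + 0.6061) / 5 = 0.568

0.568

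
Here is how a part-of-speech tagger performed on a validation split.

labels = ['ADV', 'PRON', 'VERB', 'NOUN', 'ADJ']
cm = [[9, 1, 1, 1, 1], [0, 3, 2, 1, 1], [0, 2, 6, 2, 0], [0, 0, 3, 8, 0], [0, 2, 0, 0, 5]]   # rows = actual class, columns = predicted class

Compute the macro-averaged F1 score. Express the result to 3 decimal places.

Per-class F1 score (2·TP/(2·TP+FP+FN)):
  ADV: TP=9, FP=0+0+0+0=0, FN=1+1+1+1=4 → 18/22 = 0.8182
  PRON: TP=3, FP=1+2+0+2=5, FN=0+2+1+1=4 → 6/15 = 0.4000
  VERB: TP=6, FP=1+2+3+0=6, FN=0+2+2+0=4 → 12/22 = 0.5455
  NOUN: TP=8, FP=1+1+2+0=4, FN=0+0+3+0=3 → 16/23 = 0.6957
  ADJ: TP=5, FP=1+1+0+0=2, FN=0+2+0+0=2 → 10/14 = 0.7143
Macro-F1 score = mean = (0.8182 + 0.4000 + 0.5455 + 0.6957 + 0.7143) / 5 = 0.635

0.635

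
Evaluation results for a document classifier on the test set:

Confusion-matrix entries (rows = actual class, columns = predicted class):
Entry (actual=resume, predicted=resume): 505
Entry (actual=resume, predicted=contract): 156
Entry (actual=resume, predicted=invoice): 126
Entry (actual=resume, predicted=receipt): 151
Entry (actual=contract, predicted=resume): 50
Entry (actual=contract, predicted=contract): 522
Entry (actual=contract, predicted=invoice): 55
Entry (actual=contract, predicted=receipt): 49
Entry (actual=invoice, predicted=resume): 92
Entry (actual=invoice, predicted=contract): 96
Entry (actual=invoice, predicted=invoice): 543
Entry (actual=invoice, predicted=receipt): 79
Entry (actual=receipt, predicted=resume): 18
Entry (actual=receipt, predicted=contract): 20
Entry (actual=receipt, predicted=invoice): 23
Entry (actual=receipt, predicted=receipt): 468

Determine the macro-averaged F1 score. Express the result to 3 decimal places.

0.693

Per-class F1 score (2·TP/(2·TP+FP+FN)):
  resume: TP=505, FP=50+92+18=160, FN=156+126+151=433 → 1010/1603 = 0.6301
  contract: TP=522, FP=156+96+20=272, FN=50+55+49=154 → 1044/1470 = 0.7102
  invoice: TP=543, FP=126+55+23=204, FN=92+96+79=267 → 1086/1557 = 0.6975
  receipt: TP=468, FP=151+49+79=279, FN=18+20+23=61 → 936/1276 = 0.7335
Macro-F1 score = mean = (0.6301 + 0.7102 + 0.6975 + 0.7335) / 4 = 0.693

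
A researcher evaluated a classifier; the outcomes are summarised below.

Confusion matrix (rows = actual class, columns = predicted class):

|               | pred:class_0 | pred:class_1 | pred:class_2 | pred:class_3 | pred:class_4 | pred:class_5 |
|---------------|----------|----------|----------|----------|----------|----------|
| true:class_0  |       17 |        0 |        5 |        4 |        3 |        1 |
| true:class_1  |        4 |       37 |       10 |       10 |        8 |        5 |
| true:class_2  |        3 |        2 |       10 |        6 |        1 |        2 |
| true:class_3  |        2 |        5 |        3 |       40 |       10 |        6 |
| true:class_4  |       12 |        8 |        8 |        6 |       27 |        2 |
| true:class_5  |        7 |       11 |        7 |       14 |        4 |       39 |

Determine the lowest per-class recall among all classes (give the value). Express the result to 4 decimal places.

Per-class recall (TP/(TP+FN)):
  class_0: TP=17, FN=0+5+4+3+1=13 → 17/30 = 0.56667
  class_1: TP=37, FN=4+10+10+8+5=37 → 37/74 = 0.50000
  class_2: TP=10, FN=3+2+6+1+2=14 → 10/24 = 0.41667
  class_3: TP=40, FN=2+5+3+10+6=26 → 40/66 = 0.60606
  class_4: TP=27, FN=12+8+8+6+2=36 → 27/63 = 0.42857
  class_5: TP=39, FN=7+11+7+14+4=43 → 39/82 = 0.47561
Lowest is class 'class_2' with recall = 0.4167.

0.4167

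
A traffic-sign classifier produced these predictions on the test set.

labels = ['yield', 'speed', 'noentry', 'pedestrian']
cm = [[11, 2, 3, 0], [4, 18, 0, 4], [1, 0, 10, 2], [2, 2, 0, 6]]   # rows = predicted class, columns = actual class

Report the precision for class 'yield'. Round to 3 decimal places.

0.688

precision = TP/(TP+FP).
yield: TP=11, FP=2+3+0=5 → 11/16 = 0.6875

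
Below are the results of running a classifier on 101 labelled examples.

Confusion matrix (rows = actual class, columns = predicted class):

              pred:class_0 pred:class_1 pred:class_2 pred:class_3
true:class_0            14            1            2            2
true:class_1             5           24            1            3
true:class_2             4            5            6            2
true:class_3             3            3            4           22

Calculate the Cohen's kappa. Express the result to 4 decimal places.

0.5267

Observed agreement pₒ = trace/N = 66/101 = 0.65347
Expected agreement pₑ = Σ (rowᵢ·colᵢ)/N² = (19·26 + 33·33 + 17·13 + 32·29)/101² = 0.26782
κ = (pₒ − pₑ)/(1 − pₑ) = (0.65347 − 0.26782)/(1 − 0.26782) = 0.5267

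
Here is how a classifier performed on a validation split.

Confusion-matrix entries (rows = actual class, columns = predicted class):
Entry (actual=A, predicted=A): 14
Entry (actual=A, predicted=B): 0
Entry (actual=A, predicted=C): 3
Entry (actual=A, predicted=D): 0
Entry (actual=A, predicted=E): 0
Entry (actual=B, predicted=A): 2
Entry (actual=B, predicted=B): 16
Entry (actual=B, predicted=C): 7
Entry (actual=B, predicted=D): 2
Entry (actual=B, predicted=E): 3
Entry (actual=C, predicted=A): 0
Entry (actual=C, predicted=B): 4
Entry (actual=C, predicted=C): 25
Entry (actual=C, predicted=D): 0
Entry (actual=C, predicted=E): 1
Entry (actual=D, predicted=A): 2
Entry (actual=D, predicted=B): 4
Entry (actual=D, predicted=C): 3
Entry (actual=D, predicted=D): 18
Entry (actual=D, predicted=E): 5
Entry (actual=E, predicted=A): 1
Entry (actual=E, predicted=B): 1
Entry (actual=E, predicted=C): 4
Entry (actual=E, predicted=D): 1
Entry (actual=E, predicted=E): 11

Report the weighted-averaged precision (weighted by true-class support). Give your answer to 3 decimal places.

Per-class precision (TP/(TP+FP)):
  A: TP=14, FP=2+0+2+1=5 → 14/19 = 0.7368
  B: TP=16, FP=0+4+4+1=9 → 16/25 = 0.6400
  C: TP=25, FP=3+7+3+4=17 → 25/42 = 0.5952
  D: TP=18, FP=0+2+0+1=3 → 18/21 = 0.8571
  E: TP=11, FP=0+3+1+5=9 → 11/20 = 0.5500
Weighted-precision = Σ (supportᵢ/N)·precisionᵢ with N=127: (17/127)·0.7368 + (30/127)·0.6400 + (30/127)·0.5952 + (32/127)·0.8571 + (18/127)·0.5500 = 0.684

0.684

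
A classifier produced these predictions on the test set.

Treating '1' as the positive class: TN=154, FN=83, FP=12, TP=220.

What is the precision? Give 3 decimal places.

Precision = TP/(TP+FP) = 220/(220+12) = 220/232 = 0.948

0.948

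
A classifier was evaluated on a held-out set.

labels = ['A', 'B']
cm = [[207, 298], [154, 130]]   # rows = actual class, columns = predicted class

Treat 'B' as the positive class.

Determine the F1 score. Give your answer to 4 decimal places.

Precision = TP/(TP+FP) = 130/428 = 0.3037
Recall = TP/(TP+FN) = 130/284 = 0.4577
F1 = 2·TP/(2·TP+FP+FN) = 260/712 = 0.3652

0.3652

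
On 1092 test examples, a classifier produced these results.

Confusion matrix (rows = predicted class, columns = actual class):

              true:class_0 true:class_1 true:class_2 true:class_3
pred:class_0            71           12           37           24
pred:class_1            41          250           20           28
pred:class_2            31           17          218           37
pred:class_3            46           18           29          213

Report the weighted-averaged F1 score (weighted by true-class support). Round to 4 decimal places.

0.6814

Per-class F1 score (2·TP/(2·TP+FP+FN)):
  class_0: TP=71, FP=12+37+24=73, FN=41+31+46=118 → 142/333 = 0.42643
  class_1: TP=250, FP=41+20+28=89, FN=12+17+18=47 → 500/636 = 0.78616
  class_2: TP=218, FP=31+17+37=85, FN=37+20+29=86 → 436/607 = 0.71829
  class_3: TP=213, FP=46+18+29=93, FN=24+28+37=89 → 426/608 = 0.70066
Weighted-F1 score = Σ (supportᵢ/N)·F1 scoreᵢ with N=1092: (189/1092)·0.42643 + (297/1092)·0.78616 + (304/1092)·0.71829 + (302/1092)·0.70066 = 0.6814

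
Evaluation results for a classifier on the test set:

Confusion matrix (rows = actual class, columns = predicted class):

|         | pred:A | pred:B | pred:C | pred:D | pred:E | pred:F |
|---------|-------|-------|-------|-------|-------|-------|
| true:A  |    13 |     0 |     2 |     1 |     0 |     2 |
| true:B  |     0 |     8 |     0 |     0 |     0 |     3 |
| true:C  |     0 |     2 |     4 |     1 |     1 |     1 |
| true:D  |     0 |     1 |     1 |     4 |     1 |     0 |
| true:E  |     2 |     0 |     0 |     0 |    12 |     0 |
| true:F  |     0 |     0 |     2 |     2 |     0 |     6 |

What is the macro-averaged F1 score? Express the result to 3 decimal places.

Per-class F1 score (2·TP/(2·TP+FP+FN)):
  A: TP=13, FP=0+0+0+2+0=2, FN=0+2+1+0+2=5 → 26/33 = 0.7879
  B: TP=8, FP=0+2+1+0+0=3, FN=0+0+0+0+3=3 → 16/22 = 0.7273
  C: TP=4, FP=2+0+1+0+2=5, FN=0+2+1+1+1=5 → 8/18 = 0.4444
  D: TP=4, FP=1+0+1+0+2=4, FN=0+1+1+1+0=3 → 8/15 = 0.5333
  E: TP=12, FP=0+0+1+1+0=2, FN=2+0+0+0+0=2 → 24/28 = 0.8571
  F: TP=6, FP=2+3+1+0+0=6, FN=0+0+2+2+0=4 → 12/22 = 0.5455
Macro-F1 score = mean = (0.7879 + 0.7273 + 0.4444 + 0.5333 + 0.8571 + 0.5455) / 6 = 0.649

0.649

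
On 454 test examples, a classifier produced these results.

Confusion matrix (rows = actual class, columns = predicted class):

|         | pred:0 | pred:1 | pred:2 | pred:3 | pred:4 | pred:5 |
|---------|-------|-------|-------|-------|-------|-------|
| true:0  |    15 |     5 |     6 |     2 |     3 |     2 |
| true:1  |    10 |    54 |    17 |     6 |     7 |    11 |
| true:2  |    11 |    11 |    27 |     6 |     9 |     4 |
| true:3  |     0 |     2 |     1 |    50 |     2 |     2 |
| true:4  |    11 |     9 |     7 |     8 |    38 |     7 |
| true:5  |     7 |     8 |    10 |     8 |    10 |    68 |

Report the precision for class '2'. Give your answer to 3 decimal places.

0.397

Treat '2' as positive and all other classes as negative.
precision = TP/(TP+FP).
2: TP=27, FP=6+17+1+7+10=41 → 27/68 = 0.3971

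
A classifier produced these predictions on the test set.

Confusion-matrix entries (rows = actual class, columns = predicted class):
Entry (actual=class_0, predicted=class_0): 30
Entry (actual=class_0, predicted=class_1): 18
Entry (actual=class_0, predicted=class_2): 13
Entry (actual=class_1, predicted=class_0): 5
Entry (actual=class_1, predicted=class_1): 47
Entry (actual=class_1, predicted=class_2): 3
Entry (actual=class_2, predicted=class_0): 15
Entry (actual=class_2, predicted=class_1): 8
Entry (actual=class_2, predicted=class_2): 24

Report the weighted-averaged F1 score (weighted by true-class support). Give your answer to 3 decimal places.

0.609

Per-class F1 score (2·TP/(2·TP+FP+FN)):
  class_0: TP=30, FP=5+15=20, FN=18+13=31 → 60/111 = 0.5405
  class_1: TP=47, FP=18+8=26, FN=5+3=8 → 94/128 = 0.7344
  class_2: TP=24, FP=13+3=16, FN=15+8=23 → 48/87 = 0.5517
Weighted-F1 score = Σ (supportᵢ/N)·F1 scoreᵢ with N=163: (61/163)·0.5405 + (55/163)·0.7344 + (47/163)·0.5517 = 0.609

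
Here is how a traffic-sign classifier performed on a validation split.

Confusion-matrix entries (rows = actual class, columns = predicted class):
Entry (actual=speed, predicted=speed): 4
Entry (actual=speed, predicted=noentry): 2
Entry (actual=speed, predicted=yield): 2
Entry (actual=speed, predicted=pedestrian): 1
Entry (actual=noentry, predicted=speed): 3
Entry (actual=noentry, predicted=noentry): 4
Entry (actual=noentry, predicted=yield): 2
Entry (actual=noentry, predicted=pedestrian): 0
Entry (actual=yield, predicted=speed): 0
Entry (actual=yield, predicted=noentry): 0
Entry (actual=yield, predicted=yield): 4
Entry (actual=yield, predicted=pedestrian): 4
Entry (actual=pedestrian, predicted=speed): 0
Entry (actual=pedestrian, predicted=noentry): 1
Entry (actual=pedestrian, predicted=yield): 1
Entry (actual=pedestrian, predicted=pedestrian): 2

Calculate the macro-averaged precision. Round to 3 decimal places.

Per-class precision (TP/(TP+FP)):
  speed: TP=4, FP=3+0+0=3 → 4/7 = 0.5714
  noentry: TP=4, FP=2+0+1=3 → 4/7 = 0.5714
  yield: TP=4, FP=2+2+1=5 → 4/9 = 0.4444
  pedestrian: TP=2, FP=1+0+4=5 → 2/7 = 0.2857
Macro-precision = mean = (0.5714 + 0.5714 + 0.4444 + 0.2857) / 4 = 0.468

0.468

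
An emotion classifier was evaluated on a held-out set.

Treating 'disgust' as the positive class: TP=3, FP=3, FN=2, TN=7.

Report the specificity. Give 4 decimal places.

0.7000

Specificity = TN/(TN+FP) = 7/(7+3) = 0.7000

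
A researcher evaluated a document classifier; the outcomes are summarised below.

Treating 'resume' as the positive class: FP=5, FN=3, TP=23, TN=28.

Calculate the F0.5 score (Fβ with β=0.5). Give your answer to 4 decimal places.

0.8333

Fβ = (1+β²)·TP / ((1+β²)·TP + β²·FN + FP), with β²=1/4
= 1.25·23 / (1.25·23 + 0.25·3 + 5) = 0.8333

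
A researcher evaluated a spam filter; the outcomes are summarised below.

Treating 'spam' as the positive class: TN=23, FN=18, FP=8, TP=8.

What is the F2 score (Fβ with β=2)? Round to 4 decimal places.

0.3333

Fβ = (1+β²)·TP / ((1+β²)·TP + β²·FN + FP), with β²=4
= 5·8 / (5·8 + 4·18 + 8) = 0.3333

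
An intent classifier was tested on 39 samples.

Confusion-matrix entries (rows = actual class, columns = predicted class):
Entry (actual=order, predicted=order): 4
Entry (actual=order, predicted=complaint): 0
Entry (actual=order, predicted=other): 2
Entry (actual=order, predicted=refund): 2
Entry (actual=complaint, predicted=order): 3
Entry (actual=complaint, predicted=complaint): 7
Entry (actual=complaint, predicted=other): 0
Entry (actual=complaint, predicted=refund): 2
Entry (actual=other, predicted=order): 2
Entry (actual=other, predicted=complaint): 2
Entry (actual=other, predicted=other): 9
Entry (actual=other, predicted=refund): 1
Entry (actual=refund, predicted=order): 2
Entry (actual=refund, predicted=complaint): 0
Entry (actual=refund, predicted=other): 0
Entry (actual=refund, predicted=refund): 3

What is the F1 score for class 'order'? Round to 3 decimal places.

0.421

Treat 'order' as positive and all other classes as negative.
F1 score = 2·TP/(2·TP+FP+FN).
order: TP=4, FP=3+2+2=7, FN=0+2+2=4 → 8/19 = 0.4211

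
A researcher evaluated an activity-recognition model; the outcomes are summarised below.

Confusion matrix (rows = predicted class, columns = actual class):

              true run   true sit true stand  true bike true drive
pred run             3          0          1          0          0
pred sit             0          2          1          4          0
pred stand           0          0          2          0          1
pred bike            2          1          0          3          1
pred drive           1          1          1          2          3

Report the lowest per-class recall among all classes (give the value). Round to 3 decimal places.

Per-class recall (TP/(TP+FN)):
  run: TP=3, FN=0+0+2+1=3 → 3/6 = 0.5000
  sit: TP=2, FN=0+0+1+1=2 → 2/4 = 0.5000
  stand: TP=2, FN=1+1+0+1=3 → 2/5 = 0.4000
  bike: TP=3, FN=0+4+0+2=6 → 3/9 = 0.3333
  drive: TP=3, FN=0+0+1+1=2 → 3/5 = 0.6000
Lowest is class 'bike' with recall = 0.333.

0.333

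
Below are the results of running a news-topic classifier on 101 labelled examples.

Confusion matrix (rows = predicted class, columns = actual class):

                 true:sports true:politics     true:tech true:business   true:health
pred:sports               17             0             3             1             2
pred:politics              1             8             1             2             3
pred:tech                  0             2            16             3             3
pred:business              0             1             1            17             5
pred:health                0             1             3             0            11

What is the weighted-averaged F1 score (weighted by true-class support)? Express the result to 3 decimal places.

Per-class F1 score (2·TP/(2·TP+FP+FN)):
  sports: TP=17, FP=0+3+1+2=6, FN=1+0+0+0=1 → 34/41 = 0.8293
  politics: TP=8, FP=1+1+2+3=7, FN=0+2+1+1=4 → 16/27 = 0.5926
  tech: TP=16, FP=0+2+3+3=8, FN=3+1+1+3=8 → 32/48 = 0.6667
  business: TP=17, FP=0+1+1+5=7, FN=1+2+3+0=6 → 34/47 = 0.7234
  health: TP=11, FP=0+1+3+0=4, FN=2+3+3+5=13 → 22/39 = 0.5641
Weighted-F1 score = Σ (supportᵢ/N)·F1 scoreᵢ with N=101: (18/101)·0.8293 + (12/101)·0.5926 + (24/101)·0.6667 + (23/101)·0.7234 + (24/101)·0.5641 = 0.675

0.675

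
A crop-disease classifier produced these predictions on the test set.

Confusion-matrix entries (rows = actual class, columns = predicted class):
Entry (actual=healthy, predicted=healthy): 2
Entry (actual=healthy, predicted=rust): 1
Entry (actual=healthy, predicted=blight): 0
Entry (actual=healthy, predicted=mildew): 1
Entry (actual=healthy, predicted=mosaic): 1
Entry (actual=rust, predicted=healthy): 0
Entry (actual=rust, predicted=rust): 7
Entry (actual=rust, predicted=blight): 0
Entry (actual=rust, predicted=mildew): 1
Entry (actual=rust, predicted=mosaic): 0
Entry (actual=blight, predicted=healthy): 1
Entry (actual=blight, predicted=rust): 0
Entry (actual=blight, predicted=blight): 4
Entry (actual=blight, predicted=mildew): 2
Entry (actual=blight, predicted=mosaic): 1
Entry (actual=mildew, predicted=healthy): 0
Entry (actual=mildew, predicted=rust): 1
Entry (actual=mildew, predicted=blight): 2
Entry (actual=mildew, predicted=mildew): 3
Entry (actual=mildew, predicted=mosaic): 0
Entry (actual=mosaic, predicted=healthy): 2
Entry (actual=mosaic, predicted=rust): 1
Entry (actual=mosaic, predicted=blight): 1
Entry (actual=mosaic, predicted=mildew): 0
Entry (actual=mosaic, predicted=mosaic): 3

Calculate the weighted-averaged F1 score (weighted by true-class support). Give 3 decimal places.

Per-class F1 score (2·TP/(2·TP+FP+FN)):
  healthy: TP=2, FP=0+1+0+2=3, FN=1+0+1+1=3 → 4/10 = 0.4000
  rust: TP=7, FP=1+0+1+1=3, FN=0+0+1+0=1 → 14/18 = 0.7778
  blight: TP=4, FP=0+0+2+1=3, FN=1+0+2+1=4 → 8/15 = 0.5333
  mildew: TP=3, FP=1+1+2+0=4, FN=0+1+2+0=3 → 6/13 = 0.4615
  mosaic: TP=3, FP=1+0+1+0=2, FN=2+1+1+0=4 → 6/12 = 0.5000
Weighted-F1 score = Σ (supportᵢ/N)·F1 scoreᵢ with N=34: (5/34)·0.4000 + (8/34)·0.7778 + (8/34)·0.5333 + (6/34)·0.4615 + (7/34)·0.5000 = 0.552

0.552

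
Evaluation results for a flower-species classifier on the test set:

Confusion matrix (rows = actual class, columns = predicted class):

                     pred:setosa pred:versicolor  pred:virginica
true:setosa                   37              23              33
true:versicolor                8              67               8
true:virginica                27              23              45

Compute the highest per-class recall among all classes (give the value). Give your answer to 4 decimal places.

0.8072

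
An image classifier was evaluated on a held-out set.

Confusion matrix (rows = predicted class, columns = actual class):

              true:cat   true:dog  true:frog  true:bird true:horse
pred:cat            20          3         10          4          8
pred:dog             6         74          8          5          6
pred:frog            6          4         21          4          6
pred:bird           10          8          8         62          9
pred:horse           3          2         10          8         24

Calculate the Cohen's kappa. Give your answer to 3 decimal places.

Observed agreement pₒ = trace/N = 201/329 = 0.6109
Expected agreement pₑ = Σ (rowᵢ·colᵢ)/N² = (45·45 + 91·99 + 57·41 + 83·97 + 53·47)/329² = 0.2209
κ = (pₒ − pₑ)/(1 − pₑ) = (0.6109 − 0.2209)/(1 − 0.2209) = 0.501

0.501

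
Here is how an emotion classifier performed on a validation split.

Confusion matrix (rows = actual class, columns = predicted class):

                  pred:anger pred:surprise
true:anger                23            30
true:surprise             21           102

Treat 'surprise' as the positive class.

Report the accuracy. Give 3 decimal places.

Accuracy = (TP+TN)/N = (102+23)/176 = 0.710

0.710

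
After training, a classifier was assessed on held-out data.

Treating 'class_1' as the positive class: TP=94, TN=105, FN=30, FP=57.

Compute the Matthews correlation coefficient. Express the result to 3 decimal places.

MCC = (TP·TN − FP·FN) / √((TP+FP)(TP+FN)(TN+FP)(TN+FN))
Numerator = 94·105 − 57·30 = 8160
Denominator = √(151·124·162·135) = √409493880 = 20235.9551
MCC = 8160 / 20235.9551 = 0.403

0.403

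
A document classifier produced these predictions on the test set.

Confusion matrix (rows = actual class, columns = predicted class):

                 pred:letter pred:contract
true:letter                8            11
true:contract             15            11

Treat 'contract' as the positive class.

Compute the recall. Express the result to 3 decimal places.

Recall = TP/(TP+FN) = 11/(11+15) = 11/26 = 0.423

0.423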